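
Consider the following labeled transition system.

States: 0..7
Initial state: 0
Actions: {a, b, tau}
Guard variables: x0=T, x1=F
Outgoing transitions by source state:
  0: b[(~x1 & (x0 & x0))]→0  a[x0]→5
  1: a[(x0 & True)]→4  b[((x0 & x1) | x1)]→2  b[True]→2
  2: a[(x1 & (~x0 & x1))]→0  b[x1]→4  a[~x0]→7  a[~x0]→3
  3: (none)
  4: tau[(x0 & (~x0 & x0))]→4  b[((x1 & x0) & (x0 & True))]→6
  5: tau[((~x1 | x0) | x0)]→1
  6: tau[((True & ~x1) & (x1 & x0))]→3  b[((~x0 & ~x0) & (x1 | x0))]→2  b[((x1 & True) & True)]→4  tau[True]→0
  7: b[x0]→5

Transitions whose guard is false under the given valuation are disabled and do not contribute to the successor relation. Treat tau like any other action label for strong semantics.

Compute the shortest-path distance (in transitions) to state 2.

Answer: 3

Working:
Breadth-first toward 2:
  Layer 0: {0}
  Layer 1: {5}
  Layer 2: {1}
  Layer 3: {2,4}
depth(2)=3, e.g. a·tau·b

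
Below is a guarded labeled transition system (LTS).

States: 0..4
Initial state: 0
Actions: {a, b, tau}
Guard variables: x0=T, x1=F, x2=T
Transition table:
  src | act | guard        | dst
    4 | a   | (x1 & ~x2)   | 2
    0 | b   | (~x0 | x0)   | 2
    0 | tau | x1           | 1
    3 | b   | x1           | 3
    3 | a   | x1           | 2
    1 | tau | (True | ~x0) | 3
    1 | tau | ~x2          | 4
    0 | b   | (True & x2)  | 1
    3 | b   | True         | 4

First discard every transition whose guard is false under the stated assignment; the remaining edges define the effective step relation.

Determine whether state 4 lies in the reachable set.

4 transition(s) survive guard evaluation.
depth 0: {0}
depth 1: {1,2}  cumulative {0,1,2}
depth 2: {3}  cumulative {0,1,2,3}
depth 3: {4}  cumulative {0,1,2,3,4}
Reach set: {0,1,2,3,4}
trace reaching 4: b·tau·b

Answer: REACHABLE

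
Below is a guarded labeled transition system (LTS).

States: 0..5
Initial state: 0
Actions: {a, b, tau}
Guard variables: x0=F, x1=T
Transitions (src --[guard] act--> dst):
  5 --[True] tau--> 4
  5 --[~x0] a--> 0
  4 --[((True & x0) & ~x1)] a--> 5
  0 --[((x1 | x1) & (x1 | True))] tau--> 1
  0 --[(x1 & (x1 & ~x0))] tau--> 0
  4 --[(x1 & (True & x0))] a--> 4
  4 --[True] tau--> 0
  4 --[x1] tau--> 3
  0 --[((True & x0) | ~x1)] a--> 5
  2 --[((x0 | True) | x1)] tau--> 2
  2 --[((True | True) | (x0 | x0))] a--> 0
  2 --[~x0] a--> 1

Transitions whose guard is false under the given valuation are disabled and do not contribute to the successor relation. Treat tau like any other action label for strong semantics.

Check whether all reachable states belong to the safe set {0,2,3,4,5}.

Answer: INVARIANT VIOLATED at state 1

Trace:
Inv-set: {0,2,3,4,5}
R = {0,1}
  0: safe
  1: ✗ unsafe
reach 1 via tau — violates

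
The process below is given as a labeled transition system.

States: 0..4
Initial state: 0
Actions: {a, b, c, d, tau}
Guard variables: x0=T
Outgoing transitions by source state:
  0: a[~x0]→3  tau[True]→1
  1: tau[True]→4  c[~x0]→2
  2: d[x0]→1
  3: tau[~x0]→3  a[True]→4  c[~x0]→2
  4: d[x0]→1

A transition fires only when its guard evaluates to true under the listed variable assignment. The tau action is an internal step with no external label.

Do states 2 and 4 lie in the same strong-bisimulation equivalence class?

Answer: BISIMILAR

Trace:
Compute ~ classes (split until stable):
  round 0: {{0,1,2,3,4}}
  round 1: {{0,1},{2,4},{3}}
  round 2: {{0},{1},{2,4},{3}}
4 equivalence class(es) (converged in 3)
2∈{2,4}, 4∈{2,4}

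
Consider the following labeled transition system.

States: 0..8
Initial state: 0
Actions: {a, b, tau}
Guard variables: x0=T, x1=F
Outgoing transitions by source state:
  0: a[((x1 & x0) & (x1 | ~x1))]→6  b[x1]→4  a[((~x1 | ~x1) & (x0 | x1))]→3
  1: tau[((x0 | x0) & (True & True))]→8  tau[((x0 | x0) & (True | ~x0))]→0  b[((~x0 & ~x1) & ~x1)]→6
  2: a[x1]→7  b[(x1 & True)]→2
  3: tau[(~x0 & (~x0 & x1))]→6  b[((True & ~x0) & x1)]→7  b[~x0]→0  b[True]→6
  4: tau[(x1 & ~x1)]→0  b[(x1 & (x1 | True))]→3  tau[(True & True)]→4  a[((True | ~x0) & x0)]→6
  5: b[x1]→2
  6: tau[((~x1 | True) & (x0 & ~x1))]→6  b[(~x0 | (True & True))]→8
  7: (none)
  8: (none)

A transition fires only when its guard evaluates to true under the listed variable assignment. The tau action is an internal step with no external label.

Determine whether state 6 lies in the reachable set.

After dropping false guards: 8 live edges.
Layer 0: {0}
Layer 1: {3}  total {0,3}
Layer 2: {6}  total {0,3,6}
Layer 3: {8}  total {0,3,6,8}
R = {0,3,6,8}
trace reaching 6: a·b

Answer: REACHABLE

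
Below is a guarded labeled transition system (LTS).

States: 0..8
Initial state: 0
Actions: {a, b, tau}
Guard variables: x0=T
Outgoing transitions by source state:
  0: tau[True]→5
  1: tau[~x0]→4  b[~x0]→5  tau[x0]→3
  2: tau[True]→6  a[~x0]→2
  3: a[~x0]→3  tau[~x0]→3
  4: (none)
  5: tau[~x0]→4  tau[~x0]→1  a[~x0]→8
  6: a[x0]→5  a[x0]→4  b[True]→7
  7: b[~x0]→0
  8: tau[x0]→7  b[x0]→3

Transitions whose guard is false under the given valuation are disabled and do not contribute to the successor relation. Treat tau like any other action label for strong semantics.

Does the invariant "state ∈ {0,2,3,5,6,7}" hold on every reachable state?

Inv-set: {0,2,3,5,6,7}
R = {0,5}
  0: safe
  5: safe

Answer: INVARIANT HOLDS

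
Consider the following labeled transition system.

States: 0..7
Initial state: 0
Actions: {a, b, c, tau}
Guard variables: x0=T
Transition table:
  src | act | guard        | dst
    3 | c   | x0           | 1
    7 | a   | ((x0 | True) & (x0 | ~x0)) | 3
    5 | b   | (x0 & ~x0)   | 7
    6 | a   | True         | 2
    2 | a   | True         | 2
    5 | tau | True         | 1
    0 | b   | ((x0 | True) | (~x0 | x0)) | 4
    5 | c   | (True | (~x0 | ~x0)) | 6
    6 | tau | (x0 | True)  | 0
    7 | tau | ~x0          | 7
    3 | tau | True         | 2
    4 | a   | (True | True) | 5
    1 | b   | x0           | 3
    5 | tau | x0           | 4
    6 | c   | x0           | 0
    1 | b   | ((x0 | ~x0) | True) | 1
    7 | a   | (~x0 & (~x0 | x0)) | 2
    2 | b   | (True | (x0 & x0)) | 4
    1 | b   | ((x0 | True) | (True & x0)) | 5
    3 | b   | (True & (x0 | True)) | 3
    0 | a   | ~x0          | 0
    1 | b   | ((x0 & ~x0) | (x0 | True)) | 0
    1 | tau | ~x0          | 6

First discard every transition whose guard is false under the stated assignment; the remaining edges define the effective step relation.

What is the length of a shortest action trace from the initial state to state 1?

Answer: 3

Analysis:
BFS to 1:
  Layer 0: {0}
  Layer 1: {4}
  Layer 2: {5}
  Layer 3: {1,6}
depth(1)=3, e.g. b·a·tau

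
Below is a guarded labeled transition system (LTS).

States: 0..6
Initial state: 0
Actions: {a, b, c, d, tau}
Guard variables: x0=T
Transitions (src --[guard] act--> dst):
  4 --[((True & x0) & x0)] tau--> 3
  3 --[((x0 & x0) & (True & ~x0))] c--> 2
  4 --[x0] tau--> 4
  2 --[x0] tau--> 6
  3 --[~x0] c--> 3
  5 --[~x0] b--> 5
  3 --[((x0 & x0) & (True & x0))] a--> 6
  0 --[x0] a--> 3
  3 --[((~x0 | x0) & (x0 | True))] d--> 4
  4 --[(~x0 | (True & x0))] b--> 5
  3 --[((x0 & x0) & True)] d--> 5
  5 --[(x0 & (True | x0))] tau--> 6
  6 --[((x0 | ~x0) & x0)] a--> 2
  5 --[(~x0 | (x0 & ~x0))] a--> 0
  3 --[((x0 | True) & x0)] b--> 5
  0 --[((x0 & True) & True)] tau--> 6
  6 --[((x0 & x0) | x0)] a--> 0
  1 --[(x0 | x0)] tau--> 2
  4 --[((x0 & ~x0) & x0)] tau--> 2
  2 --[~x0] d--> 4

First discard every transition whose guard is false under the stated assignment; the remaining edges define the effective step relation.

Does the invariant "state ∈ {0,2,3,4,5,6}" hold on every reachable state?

Safe = {0,2,3,4,5,6}
Reach set: {0,2,3,4,5,6}
  0: ok
  2: ok
  3: ok
  4: ok
  5: ok
  6: ok

Answer: INVARIANT HOLDS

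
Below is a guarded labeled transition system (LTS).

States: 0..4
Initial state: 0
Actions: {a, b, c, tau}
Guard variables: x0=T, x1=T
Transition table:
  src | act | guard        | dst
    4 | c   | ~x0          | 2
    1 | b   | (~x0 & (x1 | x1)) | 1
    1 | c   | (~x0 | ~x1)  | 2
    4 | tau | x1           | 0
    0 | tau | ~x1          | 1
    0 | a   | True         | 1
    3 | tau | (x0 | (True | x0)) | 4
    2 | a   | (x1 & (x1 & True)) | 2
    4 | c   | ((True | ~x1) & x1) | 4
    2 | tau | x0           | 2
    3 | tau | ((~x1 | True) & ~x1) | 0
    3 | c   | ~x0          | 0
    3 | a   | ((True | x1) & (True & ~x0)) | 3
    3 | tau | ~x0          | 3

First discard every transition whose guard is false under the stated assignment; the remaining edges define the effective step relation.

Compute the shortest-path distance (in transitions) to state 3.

Answer: UNREACHABLE

Trace:
Breadth-first toward 3:
  L0 = {0}
  L1 = {1}
3 never appears.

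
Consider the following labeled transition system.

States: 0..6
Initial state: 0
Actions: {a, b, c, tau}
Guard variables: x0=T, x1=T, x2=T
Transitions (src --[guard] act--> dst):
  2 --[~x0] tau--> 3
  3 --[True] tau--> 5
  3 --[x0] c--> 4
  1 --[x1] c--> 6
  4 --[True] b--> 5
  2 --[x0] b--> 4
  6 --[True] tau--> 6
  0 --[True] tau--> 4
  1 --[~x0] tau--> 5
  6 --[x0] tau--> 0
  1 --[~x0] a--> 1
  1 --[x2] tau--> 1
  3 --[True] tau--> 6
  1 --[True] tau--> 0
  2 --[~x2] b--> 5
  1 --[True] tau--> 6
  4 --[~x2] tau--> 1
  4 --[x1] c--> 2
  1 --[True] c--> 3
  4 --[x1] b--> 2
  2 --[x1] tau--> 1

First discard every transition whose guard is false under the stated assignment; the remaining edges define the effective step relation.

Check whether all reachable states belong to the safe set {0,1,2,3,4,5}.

Answer: INVARIANT VIOLATED at state 6

Trace:
Inv-set: {0,1,2,3,4,5}
Reach set: {0,1,2,3,4,5,6}
  0: safe
  1: safe
  2: safe
  3: safe
  4: safe
  5: safe
  6: VIOLATES
reach 6 via tau·b·tau·c — violates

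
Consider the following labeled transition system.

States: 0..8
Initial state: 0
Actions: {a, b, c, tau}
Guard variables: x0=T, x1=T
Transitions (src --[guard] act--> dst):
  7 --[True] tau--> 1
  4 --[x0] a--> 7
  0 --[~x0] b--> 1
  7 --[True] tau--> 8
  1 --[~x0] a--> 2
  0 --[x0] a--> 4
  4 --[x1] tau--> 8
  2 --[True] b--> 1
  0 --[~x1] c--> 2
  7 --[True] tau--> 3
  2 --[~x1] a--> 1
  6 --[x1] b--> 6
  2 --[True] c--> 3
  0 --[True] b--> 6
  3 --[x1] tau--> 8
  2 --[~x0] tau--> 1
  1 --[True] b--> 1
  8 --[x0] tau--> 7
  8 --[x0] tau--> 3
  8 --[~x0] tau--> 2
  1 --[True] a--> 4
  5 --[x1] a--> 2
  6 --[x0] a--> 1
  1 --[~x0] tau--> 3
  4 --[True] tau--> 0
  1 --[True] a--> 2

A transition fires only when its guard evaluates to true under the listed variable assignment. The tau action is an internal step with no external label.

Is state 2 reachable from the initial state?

Answer: REACHABLE

Trace:
Guard filter leaves 19 enabled edge(s).
depth 0: {0}
depth 1: {4,6}  cumulative {0,4,6}
depth 2: {1,7,8}  cumulative {0,1,4,6,7,8}
depth 3: {2,3}  cumulative {0,1,2,3,4,6,7,8}
Reachable = {0,1,2,3,4,6,7,8}
Path to 2: b·a·a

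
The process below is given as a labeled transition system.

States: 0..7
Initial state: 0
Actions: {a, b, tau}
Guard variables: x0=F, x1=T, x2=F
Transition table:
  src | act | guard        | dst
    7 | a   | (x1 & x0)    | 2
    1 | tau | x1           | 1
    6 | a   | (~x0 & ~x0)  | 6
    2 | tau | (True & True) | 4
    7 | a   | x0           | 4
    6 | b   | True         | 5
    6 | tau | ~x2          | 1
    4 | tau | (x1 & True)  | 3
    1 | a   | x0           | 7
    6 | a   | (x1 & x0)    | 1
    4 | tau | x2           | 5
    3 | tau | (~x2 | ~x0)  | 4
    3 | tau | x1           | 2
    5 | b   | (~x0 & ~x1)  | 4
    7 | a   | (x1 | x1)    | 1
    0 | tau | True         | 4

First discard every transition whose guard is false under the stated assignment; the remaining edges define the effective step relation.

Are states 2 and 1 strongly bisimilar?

Answer: BISIMILAR

Working:
Compute ~ classes (split until stable):
  P[0] = {{0,1,2,3,4,5,6,7}}
  P[1] = {{0,1,2,3,4},{5},{6},{7}}
Fixed point at round 2; 4 class(es).
[2]={0,1,2,3,4}  [1]={0,1,2,3,4}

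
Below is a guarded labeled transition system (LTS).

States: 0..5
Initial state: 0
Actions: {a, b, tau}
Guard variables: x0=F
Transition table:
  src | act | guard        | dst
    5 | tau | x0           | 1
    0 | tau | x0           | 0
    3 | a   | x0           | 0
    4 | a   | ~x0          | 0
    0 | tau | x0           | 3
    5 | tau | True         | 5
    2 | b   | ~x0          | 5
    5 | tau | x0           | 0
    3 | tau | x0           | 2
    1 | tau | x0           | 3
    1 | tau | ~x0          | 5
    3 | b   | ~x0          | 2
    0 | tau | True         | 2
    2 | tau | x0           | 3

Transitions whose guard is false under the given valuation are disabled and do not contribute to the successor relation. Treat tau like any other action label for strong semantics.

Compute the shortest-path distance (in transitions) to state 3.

Answer: UNREACHABLE

Working:
Breadth-first toward 3:
  Layer 0: {0}
  Layer 1: {2}
  Layer 2: {5}
3 never appears.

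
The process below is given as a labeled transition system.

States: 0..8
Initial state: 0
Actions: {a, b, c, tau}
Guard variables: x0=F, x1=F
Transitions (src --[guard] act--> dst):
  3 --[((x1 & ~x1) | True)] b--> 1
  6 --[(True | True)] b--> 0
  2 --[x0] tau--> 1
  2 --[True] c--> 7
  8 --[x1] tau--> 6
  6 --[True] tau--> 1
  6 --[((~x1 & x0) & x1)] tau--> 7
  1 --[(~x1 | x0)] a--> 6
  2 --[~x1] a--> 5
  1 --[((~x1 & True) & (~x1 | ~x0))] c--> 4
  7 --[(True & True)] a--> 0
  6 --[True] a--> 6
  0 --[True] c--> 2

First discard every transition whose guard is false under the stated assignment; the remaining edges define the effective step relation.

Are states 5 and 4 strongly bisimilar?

Answer: BISIMILAR

Analysis:
Compute ~ classes (split until stable):
  π0 = {{0,1,2,3,4,5,6,7,8}}
  π1 = {{0},{1,2},{3},{4,5,8},{6},{7}}
  π2 = {{0},{1},{2},{3},{4,5,8},{6},{7}}
stable after 3 split(s): 7 block(s)
[5]={4,5,8}  [4]={4,5,8}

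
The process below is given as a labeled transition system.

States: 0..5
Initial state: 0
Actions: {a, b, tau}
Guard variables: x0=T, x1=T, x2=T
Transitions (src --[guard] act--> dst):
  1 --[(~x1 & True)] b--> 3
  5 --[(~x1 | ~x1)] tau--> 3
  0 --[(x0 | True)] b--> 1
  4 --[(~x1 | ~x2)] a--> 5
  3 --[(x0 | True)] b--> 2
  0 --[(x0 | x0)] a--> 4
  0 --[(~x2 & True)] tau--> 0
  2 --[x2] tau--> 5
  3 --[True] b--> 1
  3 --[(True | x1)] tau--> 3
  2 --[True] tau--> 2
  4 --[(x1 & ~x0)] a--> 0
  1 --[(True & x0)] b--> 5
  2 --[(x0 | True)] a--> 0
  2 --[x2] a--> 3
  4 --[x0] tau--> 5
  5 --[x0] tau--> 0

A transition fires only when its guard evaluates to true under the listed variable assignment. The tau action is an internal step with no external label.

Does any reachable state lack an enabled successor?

Answer: DEADLOCK-FREE

Trace:
Reach set: {0,1,4,5}
  0: a→4  b→1  [deg 2]
  1: b→5  [deg 1]
  4: tau→5  [deg 1]
  5: tau→0  [deg 1]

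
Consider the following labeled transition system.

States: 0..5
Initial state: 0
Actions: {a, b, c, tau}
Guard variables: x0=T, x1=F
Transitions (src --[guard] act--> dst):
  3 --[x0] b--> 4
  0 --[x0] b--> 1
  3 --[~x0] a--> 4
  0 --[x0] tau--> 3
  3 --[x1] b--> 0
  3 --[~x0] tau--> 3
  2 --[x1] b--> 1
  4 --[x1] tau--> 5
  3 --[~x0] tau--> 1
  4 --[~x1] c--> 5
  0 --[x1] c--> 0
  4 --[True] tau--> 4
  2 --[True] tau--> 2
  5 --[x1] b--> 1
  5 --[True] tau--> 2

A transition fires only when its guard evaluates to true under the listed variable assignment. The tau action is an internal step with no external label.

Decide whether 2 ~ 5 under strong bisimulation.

Bisimulation quotient by refinement:
  P[0] = {{0,1,2,3,4,5}}
  P[1] = {{0},{1},{2,5},{3},{4}}
5 equivalence class(es) (converged in 2)
[2]={2,5}  [5]={2,5}

Answer: BISIMILAR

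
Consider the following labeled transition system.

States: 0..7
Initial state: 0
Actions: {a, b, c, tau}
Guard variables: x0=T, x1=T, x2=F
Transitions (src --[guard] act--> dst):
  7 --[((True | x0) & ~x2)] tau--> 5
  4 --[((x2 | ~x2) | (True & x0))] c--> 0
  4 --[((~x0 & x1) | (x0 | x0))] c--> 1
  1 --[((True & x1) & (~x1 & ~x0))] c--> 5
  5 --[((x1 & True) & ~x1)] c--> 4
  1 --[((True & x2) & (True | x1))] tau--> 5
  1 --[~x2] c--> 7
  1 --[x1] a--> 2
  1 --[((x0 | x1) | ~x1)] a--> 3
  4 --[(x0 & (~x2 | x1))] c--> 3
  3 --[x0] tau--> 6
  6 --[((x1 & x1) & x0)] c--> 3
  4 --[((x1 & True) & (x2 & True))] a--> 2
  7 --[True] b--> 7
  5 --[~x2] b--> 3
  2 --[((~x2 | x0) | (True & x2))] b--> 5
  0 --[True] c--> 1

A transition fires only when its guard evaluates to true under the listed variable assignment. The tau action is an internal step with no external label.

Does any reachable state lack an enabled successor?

Answer: DEADLOCK-FREE

Trace:
R = {0,1,2,3,5,6,7}
  0: c→1  [1 exit(s)]
  1: a→2  a→3  c→7  [3 exit(s)]
  2: b→5  [1 exit(s)]
  3: tau→6  [1 exit(s)]
  5: b→3  [1 exit(s)]
  6: c→3  [1 exit(s)]
  7: b→7  tau→5  [2 exit(s)]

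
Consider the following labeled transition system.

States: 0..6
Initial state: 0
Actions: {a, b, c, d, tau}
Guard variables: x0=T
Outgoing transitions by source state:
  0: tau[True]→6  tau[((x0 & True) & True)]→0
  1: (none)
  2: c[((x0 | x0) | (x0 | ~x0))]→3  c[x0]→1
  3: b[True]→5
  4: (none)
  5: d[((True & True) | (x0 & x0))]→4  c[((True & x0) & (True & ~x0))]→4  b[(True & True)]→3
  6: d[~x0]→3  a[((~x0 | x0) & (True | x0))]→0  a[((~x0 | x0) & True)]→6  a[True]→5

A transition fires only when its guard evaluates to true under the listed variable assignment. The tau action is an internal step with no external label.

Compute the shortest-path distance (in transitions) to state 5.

Answer: 2

Working:
Breadth-first toward 5:
  L0 = {0}
  L1 = {6}
  L2 = {5}
first hit 5 at d=2 via tau·a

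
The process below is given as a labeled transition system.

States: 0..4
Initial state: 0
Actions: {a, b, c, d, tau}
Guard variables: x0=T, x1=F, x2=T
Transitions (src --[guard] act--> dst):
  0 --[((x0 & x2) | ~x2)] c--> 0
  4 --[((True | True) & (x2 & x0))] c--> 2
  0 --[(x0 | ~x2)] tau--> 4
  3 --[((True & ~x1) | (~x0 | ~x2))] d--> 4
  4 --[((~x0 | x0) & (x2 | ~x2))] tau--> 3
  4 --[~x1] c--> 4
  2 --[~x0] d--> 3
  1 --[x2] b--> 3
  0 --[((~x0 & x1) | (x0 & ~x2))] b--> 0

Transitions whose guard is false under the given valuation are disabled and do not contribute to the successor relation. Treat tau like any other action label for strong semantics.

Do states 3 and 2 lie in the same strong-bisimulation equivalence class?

Refine partition for ~:
  round 0: {{0,1,2,3,4}}
  round 1: {{0,4},{1},{2},{3}}
  round 2: {{0},{1},{2},{3},{4}}
5 equivalence class(es) (converged in 3)
class of 3: {3}; class of 2: {2}

Answer: NOT BISIMILAR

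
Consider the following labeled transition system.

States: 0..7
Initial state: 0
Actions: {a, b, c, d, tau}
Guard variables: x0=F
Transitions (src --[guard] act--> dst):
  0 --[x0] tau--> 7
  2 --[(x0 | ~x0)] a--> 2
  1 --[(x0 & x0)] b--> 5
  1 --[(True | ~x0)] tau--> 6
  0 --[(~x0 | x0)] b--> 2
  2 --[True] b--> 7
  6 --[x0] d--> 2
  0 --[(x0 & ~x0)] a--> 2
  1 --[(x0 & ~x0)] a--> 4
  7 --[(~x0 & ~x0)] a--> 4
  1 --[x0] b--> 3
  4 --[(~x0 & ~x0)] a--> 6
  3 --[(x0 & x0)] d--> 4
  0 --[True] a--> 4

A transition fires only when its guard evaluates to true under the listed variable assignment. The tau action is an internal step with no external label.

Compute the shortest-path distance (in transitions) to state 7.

Layered search for 7:
  depth 0: {0}
  depth 1: {2,4}
  depth 2: {6,7}
first hit 7 at d=2 via b·b

Answer: 2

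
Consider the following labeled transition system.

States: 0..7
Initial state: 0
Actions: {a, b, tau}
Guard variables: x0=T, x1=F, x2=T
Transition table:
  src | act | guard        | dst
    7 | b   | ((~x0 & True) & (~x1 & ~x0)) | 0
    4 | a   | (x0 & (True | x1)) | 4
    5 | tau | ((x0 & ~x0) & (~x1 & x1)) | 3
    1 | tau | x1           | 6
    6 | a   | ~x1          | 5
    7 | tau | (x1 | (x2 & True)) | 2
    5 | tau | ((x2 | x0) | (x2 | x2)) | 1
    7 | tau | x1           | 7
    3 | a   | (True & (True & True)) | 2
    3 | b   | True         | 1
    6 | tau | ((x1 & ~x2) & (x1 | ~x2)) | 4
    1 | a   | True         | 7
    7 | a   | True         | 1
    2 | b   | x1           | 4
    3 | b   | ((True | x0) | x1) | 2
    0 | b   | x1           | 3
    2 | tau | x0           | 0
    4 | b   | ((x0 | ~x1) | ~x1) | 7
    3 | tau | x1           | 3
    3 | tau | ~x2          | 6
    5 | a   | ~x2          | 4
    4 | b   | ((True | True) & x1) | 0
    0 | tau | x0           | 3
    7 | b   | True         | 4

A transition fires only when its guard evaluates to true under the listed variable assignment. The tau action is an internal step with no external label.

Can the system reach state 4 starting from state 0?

After dropping false guards: 13 live edges.
Layer 0: {0}
Layer 1: {3}  total {0,3}
Layer 2: {1,2}  total {0,1,2,3}
Layer 3: {7}  total {0,1,2,3,7}
Layer 4: {4}  total {0,1,2,3,4,7}
Reach set: {0,1,2,3,4,7}
trace reaching 4: tau·b·a·b

Answer: REACHABLE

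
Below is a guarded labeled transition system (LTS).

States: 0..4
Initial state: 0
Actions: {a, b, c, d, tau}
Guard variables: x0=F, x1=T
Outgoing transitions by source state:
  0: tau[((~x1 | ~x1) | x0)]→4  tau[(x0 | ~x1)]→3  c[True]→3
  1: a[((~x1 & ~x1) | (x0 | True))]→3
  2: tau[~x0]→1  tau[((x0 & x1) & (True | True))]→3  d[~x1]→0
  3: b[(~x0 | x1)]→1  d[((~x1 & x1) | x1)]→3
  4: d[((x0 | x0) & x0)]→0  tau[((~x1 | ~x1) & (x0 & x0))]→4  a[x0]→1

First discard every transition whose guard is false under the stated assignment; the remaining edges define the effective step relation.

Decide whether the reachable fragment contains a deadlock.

Reachable = {0,1,3}
  0: c→3  [deg 1]
  1: a→3  [deg 1]
  3: b→1  d→3  [deg 2]

Answer: DEADLOCK-FREE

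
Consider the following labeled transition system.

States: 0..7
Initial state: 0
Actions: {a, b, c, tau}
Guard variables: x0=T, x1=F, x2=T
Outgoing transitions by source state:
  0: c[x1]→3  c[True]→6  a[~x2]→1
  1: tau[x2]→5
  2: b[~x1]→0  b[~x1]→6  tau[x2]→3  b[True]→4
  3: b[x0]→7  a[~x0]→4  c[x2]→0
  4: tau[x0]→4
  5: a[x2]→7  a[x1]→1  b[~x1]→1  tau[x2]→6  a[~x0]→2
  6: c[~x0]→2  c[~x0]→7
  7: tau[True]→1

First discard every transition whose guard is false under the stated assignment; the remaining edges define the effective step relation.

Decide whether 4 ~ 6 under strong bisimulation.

Bisimulation quotient by refinement:
  π0 = {{0,1,2,3,4,5,6,7}}
  π1 = {{0},{1,4,7},{2},{3},{5},{6}}
  π2 = {{0},{1},{2},{3},{4,7},{5},{6}}
  π3 = {{0},{1},{2},{3},{4},{5},{6},{7}}
8 equivalence class(es) (converged in 4)
class of 4: {4}; class of 6: {6}

Answer: NOT BISIMILAR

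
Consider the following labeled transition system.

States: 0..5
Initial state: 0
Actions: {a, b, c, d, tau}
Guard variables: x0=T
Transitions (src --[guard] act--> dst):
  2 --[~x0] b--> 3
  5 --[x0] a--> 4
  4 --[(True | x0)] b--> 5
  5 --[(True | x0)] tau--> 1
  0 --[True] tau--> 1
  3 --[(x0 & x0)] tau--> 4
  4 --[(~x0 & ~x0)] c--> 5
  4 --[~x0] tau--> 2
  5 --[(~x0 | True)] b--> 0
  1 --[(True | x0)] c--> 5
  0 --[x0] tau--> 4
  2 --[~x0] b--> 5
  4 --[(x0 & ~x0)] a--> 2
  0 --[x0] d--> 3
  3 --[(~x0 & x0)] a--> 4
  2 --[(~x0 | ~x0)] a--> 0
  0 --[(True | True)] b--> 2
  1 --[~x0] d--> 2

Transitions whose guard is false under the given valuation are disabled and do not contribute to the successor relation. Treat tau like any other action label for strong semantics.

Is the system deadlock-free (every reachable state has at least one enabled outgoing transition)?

Reachable = {0,1,2,3,4,5}
  0: b→2  d→3  tau→1  tau→4  [4 out]
  1: c→5  [1 out]
  2: ∅  [no exit]
  3: tau→4  [1 out]
  4: b→5  [1 out]
  5: a→4  b→0  tau→1  [3 out]
trace reaching 2: b

Answer: DEADLOCK at state 2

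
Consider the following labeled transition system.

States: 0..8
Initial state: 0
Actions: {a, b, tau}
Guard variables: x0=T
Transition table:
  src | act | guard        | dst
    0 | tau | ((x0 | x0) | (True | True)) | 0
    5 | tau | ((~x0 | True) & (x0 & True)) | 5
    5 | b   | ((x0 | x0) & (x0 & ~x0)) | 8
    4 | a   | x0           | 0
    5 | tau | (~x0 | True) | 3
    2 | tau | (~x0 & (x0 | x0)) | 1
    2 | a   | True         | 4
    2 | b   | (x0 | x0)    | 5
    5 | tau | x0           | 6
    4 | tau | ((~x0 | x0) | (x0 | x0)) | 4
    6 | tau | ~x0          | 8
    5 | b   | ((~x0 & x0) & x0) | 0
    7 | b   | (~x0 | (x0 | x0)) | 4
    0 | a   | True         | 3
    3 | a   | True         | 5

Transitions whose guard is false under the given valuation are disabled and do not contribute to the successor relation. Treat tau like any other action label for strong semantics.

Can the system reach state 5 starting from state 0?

Answer: REACHABLE

Working:
11 transition(s) survive guard evaluation.
Layer 0: {0}
Layer 1: {3}  cumulative {0,3}
Layer 2: {5}  cumulative {0,3,5}
Layer 3: {6}  cumulative {0,3,5,6}
Reachable = {0,3,5,6}
Path to 5: a·a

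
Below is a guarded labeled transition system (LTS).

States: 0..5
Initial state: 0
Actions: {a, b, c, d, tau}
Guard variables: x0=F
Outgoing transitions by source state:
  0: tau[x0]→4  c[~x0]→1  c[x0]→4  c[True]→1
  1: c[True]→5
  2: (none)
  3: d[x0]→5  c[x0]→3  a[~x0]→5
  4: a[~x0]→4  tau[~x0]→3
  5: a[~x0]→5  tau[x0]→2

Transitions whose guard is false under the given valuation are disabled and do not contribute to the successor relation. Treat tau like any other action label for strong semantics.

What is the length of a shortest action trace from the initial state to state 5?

Breadth-first toward 5:
  depth 0: {0}
  depth 1: {1}
  depth 2: {5}
depth(5)=2, e.g. c·c

Answer: 2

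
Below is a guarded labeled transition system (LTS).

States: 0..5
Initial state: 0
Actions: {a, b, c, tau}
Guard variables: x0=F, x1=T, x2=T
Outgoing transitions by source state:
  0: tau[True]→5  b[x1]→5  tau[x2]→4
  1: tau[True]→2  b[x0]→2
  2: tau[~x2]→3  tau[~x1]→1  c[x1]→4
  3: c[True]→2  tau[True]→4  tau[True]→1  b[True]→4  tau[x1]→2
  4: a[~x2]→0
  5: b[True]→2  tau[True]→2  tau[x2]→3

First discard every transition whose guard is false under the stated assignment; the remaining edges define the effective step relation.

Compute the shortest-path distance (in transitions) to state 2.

Answer: 2

Working:
Layered search for 2:
  Layer 0: {0}
  Layer 1: {4,5}
  Layer 2: {2,3}
2 enters at depth 2; path b·b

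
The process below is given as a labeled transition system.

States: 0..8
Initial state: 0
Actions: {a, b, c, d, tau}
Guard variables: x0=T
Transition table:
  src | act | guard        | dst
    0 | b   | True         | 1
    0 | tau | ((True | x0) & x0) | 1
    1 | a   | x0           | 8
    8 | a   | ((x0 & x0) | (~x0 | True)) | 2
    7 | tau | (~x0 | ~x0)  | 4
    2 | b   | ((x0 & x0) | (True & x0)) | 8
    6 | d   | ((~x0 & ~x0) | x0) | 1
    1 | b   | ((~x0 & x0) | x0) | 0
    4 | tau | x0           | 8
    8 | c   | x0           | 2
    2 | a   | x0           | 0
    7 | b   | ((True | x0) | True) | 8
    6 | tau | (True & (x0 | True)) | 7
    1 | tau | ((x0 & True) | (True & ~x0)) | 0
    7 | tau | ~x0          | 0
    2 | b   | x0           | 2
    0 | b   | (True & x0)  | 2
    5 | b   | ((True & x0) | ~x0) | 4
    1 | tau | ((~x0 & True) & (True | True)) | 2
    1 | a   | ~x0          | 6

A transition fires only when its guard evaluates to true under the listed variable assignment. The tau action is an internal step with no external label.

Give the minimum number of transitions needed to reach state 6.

Answer: UNREACHABLE

Analysis:
Layered search for 6:
  L0 = {0}
  L1 = {1,2}
  L2 = {8}
6 never appears.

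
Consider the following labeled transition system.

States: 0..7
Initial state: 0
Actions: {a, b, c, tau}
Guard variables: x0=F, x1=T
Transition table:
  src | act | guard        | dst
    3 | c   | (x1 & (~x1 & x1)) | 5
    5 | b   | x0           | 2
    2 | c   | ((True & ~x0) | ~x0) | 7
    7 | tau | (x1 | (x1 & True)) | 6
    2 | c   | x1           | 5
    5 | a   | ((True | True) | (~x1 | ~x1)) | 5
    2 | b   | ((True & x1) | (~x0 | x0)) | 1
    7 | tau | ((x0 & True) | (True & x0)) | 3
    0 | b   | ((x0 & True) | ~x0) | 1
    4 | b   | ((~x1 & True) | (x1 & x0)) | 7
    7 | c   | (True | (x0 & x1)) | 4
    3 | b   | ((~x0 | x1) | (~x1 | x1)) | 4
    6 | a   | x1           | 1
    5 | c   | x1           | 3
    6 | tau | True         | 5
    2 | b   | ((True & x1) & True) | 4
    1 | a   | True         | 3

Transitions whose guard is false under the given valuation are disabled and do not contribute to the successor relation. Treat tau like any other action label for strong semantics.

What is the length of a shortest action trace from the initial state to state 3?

Answer: 2

Analysis:
Breadth-first toward 3:
  Layer 0: {0}
  Layer 1: {1}
  Layer 2: {3}
first hit 3 at d=2 via b·a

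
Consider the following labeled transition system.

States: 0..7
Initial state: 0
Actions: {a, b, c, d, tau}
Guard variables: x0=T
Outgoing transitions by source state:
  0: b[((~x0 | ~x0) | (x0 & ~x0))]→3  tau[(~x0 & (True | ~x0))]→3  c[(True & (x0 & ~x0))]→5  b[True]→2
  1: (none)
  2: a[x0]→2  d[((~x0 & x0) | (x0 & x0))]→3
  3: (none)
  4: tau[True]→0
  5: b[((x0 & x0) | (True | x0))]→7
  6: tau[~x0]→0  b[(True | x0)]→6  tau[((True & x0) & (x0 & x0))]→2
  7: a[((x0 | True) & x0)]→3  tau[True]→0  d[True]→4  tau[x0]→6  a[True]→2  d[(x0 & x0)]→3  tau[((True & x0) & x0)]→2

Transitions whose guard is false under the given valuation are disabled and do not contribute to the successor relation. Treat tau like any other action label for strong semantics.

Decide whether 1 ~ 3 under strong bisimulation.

Answer: BISIMILAR

Analysis:
Bisimulation quotient by refinement:
  round 0: {{0,1,2,3,4,5,6,7}}
  round 1: {{0,5},{1,3},{2},{4},{6},{7}}
  round 2: {{0},{1,3},{2},{4},{5},{6},{7}}
stable after 3 split(s): 7 block(s)
class of 1: {1,3}; class of 3: {1,3}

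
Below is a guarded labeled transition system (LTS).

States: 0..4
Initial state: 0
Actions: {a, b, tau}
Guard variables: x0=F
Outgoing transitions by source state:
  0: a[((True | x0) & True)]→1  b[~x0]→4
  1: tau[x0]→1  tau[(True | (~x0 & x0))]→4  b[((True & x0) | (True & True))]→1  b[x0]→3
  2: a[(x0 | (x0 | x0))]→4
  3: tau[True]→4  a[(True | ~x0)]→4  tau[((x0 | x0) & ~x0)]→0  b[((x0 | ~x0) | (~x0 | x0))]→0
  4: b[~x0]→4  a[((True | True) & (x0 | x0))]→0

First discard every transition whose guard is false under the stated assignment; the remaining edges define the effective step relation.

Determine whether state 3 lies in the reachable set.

Answer: UNREACHABLE

Working:
After dropping false guards: 8 live edges.
depth 0: {0}
depth 1: {1,4}  now seen {0,1,4}
Reachable = {0,1,4}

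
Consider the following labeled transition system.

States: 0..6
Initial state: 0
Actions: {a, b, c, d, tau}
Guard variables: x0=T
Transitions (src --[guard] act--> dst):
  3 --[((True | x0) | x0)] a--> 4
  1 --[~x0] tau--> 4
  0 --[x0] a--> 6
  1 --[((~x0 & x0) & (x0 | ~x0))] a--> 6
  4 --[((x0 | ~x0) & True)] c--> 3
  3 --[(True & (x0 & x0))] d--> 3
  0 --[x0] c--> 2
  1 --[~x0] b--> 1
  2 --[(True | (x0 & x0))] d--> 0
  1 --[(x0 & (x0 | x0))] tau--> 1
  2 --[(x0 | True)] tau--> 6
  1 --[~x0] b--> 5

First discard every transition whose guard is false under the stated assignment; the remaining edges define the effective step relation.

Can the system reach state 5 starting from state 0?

Guard filter leaves 8 enabled edge(s).
L0 = {0}
L1 = {2,6}  now seen {0,2,6}
Reachable = {0,2,6}

Answer: UNREACHABLE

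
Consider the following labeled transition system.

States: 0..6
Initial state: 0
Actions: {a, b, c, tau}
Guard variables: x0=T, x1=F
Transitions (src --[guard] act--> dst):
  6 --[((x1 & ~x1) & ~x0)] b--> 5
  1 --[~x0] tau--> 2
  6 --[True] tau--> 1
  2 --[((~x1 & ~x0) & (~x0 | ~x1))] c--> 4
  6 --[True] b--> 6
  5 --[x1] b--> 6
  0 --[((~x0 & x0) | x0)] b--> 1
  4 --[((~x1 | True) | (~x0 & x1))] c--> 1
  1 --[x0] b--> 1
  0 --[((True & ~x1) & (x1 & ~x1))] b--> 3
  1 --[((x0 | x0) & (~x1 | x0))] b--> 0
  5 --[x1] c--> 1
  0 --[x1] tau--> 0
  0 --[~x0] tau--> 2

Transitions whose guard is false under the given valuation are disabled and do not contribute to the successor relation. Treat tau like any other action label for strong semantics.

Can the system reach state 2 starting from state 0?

After dropping false guards: 6 live edges.
L0 = {0}
L1 = {1}  cumulative {0,1}
Reachable = {0,1}

Answer: UNREACHABLE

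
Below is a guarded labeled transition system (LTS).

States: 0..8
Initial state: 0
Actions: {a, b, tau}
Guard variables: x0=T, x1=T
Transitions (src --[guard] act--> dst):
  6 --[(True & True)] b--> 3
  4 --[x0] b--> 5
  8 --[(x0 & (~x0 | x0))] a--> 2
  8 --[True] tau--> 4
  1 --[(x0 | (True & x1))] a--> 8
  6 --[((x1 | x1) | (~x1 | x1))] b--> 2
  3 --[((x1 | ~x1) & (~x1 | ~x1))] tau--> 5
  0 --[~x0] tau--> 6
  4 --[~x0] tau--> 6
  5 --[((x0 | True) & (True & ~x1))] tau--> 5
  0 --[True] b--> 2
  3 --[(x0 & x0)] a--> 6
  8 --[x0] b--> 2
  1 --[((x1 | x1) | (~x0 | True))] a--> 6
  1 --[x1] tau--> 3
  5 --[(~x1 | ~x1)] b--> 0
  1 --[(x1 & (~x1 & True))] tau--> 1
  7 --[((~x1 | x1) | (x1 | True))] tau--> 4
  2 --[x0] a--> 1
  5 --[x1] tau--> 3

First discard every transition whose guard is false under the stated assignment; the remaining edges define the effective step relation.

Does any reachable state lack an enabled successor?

Answer: DEADLOCK-FREE

Trace:
R = {0,1,2,3,4,5,6,8}
  0: b→2  [1 out]
  1: a→6  a→8  tau→3  [3 out]
  2: a→1  [1 out]
  3: a→6  [1 out]
  4: b→5  [1 out]
  5: tau→3  [1 out]
  6: b→2  b→3  [2 out]
  8: a→2  b→2  tau→4  [3 out]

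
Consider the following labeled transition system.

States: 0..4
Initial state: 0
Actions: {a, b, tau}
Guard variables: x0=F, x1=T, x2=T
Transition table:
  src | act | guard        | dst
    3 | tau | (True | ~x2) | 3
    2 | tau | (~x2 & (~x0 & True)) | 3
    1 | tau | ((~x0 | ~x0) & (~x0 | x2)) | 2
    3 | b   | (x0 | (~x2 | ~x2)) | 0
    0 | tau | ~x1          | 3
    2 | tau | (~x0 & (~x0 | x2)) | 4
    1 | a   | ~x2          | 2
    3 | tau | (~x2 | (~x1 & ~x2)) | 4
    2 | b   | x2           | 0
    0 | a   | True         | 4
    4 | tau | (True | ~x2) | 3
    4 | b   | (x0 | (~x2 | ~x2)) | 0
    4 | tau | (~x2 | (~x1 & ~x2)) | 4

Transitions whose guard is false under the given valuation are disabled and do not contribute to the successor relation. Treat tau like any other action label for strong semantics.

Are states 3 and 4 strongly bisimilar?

Answer: BISIMILAR

Working:
Bisimulation quotient by refinement:
  P[0] = {{0,1,2,3,4}}
  P[1] = {{0},{1,3,4},{2}}
  P[2] = {{0},{1},{2},{3,4}}
stable after 3 split(s): 4 block(s)
3∈{3,4}, 4∈{3,4}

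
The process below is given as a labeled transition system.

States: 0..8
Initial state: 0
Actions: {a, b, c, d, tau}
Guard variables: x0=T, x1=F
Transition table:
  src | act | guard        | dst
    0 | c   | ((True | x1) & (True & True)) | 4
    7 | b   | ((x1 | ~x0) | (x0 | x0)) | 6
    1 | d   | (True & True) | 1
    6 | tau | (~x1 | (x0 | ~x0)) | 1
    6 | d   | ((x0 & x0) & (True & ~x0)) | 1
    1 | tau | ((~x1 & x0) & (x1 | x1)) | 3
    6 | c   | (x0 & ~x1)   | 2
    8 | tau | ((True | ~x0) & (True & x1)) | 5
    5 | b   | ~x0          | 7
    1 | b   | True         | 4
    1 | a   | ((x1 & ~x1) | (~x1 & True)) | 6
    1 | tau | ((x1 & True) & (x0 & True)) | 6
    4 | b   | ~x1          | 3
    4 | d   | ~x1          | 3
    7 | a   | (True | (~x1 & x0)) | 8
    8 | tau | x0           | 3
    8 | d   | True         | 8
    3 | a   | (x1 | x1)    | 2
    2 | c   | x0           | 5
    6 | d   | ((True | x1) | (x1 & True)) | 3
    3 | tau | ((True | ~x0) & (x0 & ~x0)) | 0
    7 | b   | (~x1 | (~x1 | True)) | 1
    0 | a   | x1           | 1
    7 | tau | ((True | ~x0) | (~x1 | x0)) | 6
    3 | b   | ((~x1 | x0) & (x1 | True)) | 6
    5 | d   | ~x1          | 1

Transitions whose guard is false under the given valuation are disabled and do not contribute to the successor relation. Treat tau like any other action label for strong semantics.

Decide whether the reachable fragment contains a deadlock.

Answer: DEADLOCK-FREE

Working:
Reachable = {0,1,2,3,4,5,6}
  0: c→4  [1 exit(s)]
  1: a→6  b→4  d→1  [3 exit(s)]
  2: c→5  [1 exit(s)]
  3: b→6  [1 exit(s)]
  4: b→3  d→3  [2 exit(s)]
  5: d→1  [1 exit(s)]
  6: c→2  d→3  tau→1  [3 exit(s)]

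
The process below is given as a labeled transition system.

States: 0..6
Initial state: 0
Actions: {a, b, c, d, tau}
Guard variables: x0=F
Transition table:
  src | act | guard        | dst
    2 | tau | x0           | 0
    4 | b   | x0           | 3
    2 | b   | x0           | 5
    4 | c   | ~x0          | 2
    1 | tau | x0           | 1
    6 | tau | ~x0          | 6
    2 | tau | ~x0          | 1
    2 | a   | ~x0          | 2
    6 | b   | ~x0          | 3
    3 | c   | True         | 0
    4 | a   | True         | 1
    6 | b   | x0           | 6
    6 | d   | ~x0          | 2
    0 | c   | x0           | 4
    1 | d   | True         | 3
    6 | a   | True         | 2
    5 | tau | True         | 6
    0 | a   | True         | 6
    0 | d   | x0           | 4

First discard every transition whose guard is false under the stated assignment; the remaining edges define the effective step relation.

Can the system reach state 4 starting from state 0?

Guard filter leaves 12 enabled edge(s).
L0 = {0}
L1 = {6}  cumulative {0,6}
L2 = {2,3}  cumulative {0,2,3,6}
L3 = {1}  cumulative {0,1,2,3,6}
Reach set: {0,1,2,3,6}

Answer: UNREACHABLE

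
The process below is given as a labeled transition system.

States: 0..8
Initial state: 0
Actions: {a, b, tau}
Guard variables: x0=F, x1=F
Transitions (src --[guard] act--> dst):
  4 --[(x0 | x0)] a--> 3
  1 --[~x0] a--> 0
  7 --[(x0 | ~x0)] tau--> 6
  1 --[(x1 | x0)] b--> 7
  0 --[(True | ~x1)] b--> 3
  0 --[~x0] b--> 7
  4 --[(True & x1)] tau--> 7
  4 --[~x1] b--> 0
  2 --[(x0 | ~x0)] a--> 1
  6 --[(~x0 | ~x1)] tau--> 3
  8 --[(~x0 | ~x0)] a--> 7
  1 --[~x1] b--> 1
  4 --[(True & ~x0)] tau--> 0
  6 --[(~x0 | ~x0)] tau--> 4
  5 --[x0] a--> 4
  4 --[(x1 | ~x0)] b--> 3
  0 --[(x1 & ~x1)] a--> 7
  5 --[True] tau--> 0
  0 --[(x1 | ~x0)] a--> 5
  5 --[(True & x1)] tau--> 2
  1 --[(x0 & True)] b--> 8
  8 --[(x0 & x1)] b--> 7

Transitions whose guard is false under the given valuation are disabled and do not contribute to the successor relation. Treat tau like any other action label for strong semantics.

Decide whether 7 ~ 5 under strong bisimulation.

Refine partition for ~:
  π0 = {{0,1,2,3,4,5,6,7,8}}
  π1 = {{0,1},{2,8},{3},{4},{5,6,7}}
  π2 = {{0},{1},{2},{3},{4},{5},{6},{7},{8}}
stable after 3 split(s): 9 block(s)
[7]={7}  [5]={5}

Answer: NOT BISIMILAR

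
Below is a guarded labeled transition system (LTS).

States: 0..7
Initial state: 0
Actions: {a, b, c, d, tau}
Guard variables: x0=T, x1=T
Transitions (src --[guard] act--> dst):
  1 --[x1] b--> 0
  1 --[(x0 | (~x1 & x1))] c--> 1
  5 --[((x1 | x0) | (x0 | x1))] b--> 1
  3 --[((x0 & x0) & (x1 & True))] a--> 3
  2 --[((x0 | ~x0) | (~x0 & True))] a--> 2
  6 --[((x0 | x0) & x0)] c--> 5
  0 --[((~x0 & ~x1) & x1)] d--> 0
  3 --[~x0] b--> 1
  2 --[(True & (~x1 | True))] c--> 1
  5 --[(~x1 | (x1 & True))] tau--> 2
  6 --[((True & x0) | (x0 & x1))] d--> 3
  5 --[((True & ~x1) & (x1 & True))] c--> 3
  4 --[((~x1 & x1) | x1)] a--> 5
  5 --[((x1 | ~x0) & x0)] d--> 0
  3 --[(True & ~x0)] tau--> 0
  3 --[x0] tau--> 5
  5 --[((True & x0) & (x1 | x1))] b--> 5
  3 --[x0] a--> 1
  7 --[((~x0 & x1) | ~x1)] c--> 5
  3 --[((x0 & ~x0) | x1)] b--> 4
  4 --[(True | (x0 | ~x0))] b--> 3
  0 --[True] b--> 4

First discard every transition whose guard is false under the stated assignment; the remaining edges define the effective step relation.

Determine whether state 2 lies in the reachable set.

Answer: REACHABLE

Analysis:
Guard filter leaves 17 enabled edge(s).
Layer 0: {0}
Layer 1: {4}  total {0,4}
Layer 2: {3,5}  total {0,3,4,5}
Layer 3: {1,2}  total {0,1,2,3,4,5}
R = {0,1,2,3,4,5}
Path to 2: b·a·tau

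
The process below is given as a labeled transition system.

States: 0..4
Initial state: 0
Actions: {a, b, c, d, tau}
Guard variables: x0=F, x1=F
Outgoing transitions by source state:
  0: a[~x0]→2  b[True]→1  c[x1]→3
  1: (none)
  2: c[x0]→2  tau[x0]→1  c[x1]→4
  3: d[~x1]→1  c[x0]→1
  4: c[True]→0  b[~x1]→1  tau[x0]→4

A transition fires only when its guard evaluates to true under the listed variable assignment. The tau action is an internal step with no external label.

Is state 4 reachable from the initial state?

Guard filter leaves 5 enabled edge(s).
L0 = {0}
L1 = {1,2}  cumulative {0,1,2}
Reach set: {0,1,2}

Answer: UNREACHABLE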